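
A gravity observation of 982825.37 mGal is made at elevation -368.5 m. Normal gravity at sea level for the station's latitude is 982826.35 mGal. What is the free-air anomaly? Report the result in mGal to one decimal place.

Free-air correction = 0.3086 × -368.5 = -113.72 mGal
Free-air anomaly = 982825.37 − 982826.35 + (-113.72) = -114.70 mGal

-114.7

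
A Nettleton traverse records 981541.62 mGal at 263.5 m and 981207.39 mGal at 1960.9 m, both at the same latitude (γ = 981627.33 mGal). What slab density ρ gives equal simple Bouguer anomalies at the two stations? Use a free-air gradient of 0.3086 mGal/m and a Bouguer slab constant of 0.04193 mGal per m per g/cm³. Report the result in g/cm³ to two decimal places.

2.66

Δg_obs = 981207.39 − 981541.62 = -334.23 mGal over Δh = 1960.9 − 263.5 = 1697.4 m
Equal Bouguer anomalies ⇒ Δg_obs + (0.3086 − 0.04193ρ)·Δh = 0
0.3086 − 0.04193ρ = −Δg_obs/Δh = 0.19691
ρ = (0.3086 − 0.19691) / 0.04193 = 2.66 g/cm³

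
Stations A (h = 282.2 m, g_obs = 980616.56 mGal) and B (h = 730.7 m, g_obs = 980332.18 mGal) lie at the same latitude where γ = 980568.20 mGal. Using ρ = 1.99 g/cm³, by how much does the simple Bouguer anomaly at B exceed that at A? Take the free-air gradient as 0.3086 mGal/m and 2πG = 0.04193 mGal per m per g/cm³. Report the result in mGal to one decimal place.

Δg_SB(A) = 980616.56 − 980568.20 + 0.3086×282.2 − 0.04193×1.99×282.2 = 111.90 mGal
Δg_SB(B) = 980332.18 − 980568.20 + 0.3086×730.7 − 0.04193×1.99×730.7 = -71.50 mGal
Difference = -71.50 − (111.90) = -183.40 mGal

-183.4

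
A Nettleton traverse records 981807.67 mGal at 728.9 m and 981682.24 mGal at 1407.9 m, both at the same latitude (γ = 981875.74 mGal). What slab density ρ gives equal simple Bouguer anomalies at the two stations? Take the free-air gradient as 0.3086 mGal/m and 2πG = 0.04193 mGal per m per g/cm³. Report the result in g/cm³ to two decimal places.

Δg_obs = 981682.24 − 981807.67 = -125.43 mGal over Δh = 1407.9 − 728.9 = 679.0 m
Equal Bouguer anomalies ⇒ Δg_obs + (0.3086 − 0.04193ρ)·Δh = 0
0.3086 − 0.04193ρ = −Δg_obs/Δh = 0.18473
ρ = (0.3086 − 0.18473) / 0.04193 = 2.95 g/cm³

2.95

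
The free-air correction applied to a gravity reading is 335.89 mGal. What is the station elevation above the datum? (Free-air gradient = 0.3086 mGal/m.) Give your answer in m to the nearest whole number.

1088

h = 335.89 / 0.3086 = 1088.43 m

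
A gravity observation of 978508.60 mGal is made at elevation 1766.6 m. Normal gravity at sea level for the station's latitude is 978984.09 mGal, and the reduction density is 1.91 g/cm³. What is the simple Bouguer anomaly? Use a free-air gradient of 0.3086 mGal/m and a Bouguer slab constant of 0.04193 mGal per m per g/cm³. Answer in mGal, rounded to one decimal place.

Free-air correction = 0.3086 × 1766.6 = 545.17 mGal
Free-air anomaly = 978508.60 − 978984.09 + (545.17) = 69.68 mGal
Bouguer slab correction = 0.04193 × 1.91 × 1766.6 = 141.48 mGal
Simple Bouguer anomaly = 69.68 − (141.48) = -71.80 mGal

-71.8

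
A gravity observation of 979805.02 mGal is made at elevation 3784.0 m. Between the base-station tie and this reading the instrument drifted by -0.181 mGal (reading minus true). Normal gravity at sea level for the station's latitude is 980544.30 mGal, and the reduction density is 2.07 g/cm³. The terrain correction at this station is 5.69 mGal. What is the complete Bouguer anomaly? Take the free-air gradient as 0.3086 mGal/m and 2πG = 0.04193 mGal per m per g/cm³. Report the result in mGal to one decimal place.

105.9

Drift-corrected reading = 979805.02 − (-0.181) = 979805.201 mGal
Free-air correction = 0.3086 × 3784.0 = 1167.74 mGal
Free-air anomaly = 979805.201 − 980544.30 + (1167.74) = 428.641 mGal
Bouguer slab correction = 0.04193 × 2.07 × 3784.0 = 328.43 mGal
Simple Bouguer anomaly = 428.641 − (328.43) = 100.211 mGal
Complete Bouguer anomaly = 100.211 + 5.69 = 105.901 mGal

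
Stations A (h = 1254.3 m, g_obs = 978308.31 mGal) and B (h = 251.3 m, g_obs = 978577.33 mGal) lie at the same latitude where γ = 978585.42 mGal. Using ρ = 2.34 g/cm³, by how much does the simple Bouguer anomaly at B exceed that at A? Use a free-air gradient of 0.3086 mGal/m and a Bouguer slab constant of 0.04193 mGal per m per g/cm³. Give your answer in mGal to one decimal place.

Δg_SB(A) = 978308.31 − 978585.42 + 0.3086×1254.3 − 0.04193×2.34×1254.3 = -13.10 mGal
Δg_SB(B) = 978577.33 − 978585.42 + 0.3086×251.3 − 0.04193×2.34×251.3 = 44.80 mGal
Difference = 44.80 − (-13.10) = 57.90 mGal

57.9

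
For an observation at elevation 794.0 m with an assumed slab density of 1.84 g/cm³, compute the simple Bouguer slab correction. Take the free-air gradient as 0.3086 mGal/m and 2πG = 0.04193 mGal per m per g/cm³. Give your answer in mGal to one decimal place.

Bouguer slab correction = 0.04193 × 1.84 × 794.0 = 61.3 mGal

61.3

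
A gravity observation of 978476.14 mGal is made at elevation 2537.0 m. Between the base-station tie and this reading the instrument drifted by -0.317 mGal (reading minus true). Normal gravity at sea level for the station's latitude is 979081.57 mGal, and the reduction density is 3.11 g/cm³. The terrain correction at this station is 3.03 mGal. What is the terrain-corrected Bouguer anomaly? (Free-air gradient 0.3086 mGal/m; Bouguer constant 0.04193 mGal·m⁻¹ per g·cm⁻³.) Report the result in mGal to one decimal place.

-150.0

Drift-corrected reading = 978476.14 − (-0.317) = 978476.457 mGal
Free-air correction = 0.3086 × 2537.0 = 782.92 mGal
Free-air anomaly = 978476.457 − 979081.57 + (782.92) = 177.807 mGal
Bouguer slab correction = 0.04193 × 3.11 × 2537.0 = 330.83 mGal
Simple Bouguer anomaly = 177.807 − (330.83) = -153.023 mGal
Complete Bouguer anomaly = -153.023 + 3.03 = -149.993 mGal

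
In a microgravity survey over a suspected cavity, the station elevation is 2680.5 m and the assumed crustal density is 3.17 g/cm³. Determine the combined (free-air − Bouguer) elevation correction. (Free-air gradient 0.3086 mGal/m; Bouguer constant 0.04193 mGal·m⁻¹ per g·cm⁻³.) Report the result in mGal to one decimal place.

Combined gradient = 0.3086 − 0.04193 × 3.17 = 0.1756819 mGal/m
Combined elevation correction = 0.1756819 × 2680.5 = 470.9 mGal

470.9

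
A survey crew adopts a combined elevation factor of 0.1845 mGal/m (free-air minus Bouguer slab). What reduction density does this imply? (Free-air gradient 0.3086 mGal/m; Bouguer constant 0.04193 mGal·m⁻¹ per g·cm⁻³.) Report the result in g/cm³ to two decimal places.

0.1845 = 0.3086 − 0.04193 × ρ
ρ = (0.3086 − 0.1845) / 0.04193 = 2.96 g/cm³

2.96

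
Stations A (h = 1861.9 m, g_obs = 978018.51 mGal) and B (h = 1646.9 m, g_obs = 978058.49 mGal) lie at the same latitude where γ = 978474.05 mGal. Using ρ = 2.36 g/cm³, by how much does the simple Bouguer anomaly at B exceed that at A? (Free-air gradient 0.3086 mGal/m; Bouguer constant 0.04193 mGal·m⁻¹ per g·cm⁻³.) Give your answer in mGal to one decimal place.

Δg_SB(A) = 978018.51 − 978474.05 + 0.3086×1861.9 − 0.04193×2.36×1861.9 = -65.20 mGal
Δg_SB(B) = 978058.49 − 978474.05 + 0.3086×1646.9 − 0.04193×2.36×1646.9 = -70.30 mGal
Difference = -70.30 − (-65.20) = -5.10 mGal

-5.1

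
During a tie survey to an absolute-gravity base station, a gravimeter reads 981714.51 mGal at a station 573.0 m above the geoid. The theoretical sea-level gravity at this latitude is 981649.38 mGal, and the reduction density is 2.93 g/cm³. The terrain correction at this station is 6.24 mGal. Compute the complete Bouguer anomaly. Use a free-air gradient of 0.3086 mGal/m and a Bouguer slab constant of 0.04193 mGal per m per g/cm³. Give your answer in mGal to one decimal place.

Free-air correction = 0.3086 × 573.0 = 176.83 mGal
Free-air anomaly = 981714.51 − 981649.38 + (176.83) = 241.96 mGal
Bouguer slab correction = 0.04193 × 2.93 × 573.0 = 70.40 mGal
Simple Bouguer anomaly = 241.96 − (70.40) = 171.56 mGal
Complete Bouguer anomaly = 171.56 + 6.24 = 177.80 mGal

177.8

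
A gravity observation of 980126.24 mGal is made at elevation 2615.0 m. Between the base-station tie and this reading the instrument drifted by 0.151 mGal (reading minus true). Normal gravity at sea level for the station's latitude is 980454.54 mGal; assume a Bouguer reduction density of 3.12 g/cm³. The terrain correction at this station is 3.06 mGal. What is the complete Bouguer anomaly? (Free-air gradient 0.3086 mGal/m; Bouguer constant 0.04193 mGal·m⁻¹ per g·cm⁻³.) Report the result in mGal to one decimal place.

Drift-corrected reading = 980126.24 − (0.151) = 980126.089 mGal
Free-air correction = 0.3086 × 2615.0 = 806.99 mGal
Free-air anomaly = 980126.089 − 980454.54 + (806.99) = 478.539 mGal
Bouguer slab correction = 0.04193 × 3.12 × 2615.0 = 342.10 mGal
Simple Bouguer anomaly = 478.539 − (342.10) = 136.439 mGal
Complete Bouguer anomaly = 136.439 + 3.06 = 139.499 mGal

139.5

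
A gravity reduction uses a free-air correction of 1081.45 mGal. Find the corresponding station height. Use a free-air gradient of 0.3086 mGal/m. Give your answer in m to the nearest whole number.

h = 1081.45 / 0.3086 = 3504.37 m

3504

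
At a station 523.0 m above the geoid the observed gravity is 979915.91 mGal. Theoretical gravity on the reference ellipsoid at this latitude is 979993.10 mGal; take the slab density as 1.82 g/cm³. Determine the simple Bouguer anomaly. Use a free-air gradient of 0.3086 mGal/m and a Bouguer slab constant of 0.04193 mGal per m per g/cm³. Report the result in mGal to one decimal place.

44.3

Free-air correction = 0.3086 × 523.0 = 161.40 mGal
Free-air anomaly = 979915.91 − 979993.10 + (161.40) = 84.21 mGal
Bouguer slab correction = 0.04193 × 1.82 × 523.0 = 39.91 mGal
Simple Bouguer anomaly = 84.21 − (39.91) = 44.30 mGal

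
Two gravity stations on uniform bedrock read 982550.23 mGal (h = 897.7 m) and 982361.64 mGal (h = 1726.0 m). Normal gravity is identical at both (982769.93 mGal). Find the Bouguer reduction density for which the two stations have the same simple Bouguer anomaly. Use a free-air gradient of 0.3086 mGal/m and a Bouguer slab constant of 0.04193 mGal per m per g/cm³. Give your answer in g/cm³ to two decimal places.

1.93

Δg_obs = 982361.64 − 982550.23 = -188.59 mGal over Δh = 1726.0 − 897.7 = 828.3 m
Equal Bouguer anomalies ⇒ Δg_obs + (0.3086 − 0.04193ρ)·Δh = 0
0.3086 − 0.04193ρ = −Δg_obs/Δh = 0.22768
ρ = (0.3086 − 0.22768) / 0.04193 = 1.93 g/cm³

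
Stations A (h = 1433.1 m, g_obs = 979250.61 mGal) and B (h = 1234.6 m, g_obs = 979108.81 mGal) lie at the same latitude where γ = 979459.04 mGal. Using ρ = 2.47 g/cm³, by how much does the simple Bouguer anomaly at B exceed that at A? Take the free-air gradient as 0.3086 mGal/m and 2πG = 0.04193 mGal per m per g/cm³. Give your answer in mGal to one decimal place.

-182.5

Δg_SB(A) = 979250.61 − 979459.04 + 0.3086×1433.1 − 0.04193×2.47×1433.1 = 85.40 mGal
Δg_SB(B) = 979108.81 − 979459.04 + 0.3086×1234.6 − 0.04193×2.47×1234.6 = -97.10 mGal
Difference = -97.10 − (85.40) = -182.50 mGal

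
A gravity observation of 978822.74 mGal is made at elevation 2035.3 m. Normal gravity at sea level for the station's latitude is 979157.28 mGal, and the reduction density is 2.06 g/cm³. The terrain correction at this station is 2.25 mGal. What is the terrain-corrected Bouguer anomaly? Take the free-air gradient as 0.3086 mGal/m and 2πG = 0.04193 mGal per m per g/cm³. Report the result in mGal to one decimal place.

Free-air correction = 0.3086 × 2035.3 = 628.09 mGal
Free-air anomaly = 978822.74 − 979157.28 + (628.09) = 293.55 mGal
Bouguer slab correction = 0.04193 × 2.06 × 2035.3 = 175.80 mGal
Simple Bouguer anomaly = 293.55 − (175.80) = 117.75 mGal
Complete Bouguer anomaly = 117.75 + 2.25 = 120.00 mGal

120.0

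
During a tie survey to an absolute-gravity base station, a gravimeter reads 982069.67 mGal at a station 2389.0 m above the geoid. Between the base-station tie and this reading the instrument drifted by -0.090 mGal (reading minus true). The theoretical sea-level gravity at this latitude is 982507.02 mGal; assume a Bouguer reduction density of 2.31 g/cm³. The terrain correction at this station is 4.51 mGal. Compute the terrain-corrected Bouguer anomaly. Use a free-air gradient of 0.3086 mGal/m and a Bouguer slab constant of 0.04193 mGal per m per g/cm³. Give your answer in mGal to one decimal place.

Drift-corrected reading = 982069.67 − (-0.090) = 982069.760 mGal
Free-air correction = 0.3086 × 2389.0 = 737.25 mGal
Free-air anomaly = 982069.760 − 982507.02 + (737.25) = 299.990 mGal
Bouguer slab correction = 0.04193 × 2.31 × 2389.0 = 231.39 mGal
Simple Bouguer anomaly = 299.990 − (231.39) = 68.600 mGal
Complete Bouguer anomaly = 68.600 + 4.51 = 73.110 mGal

73.1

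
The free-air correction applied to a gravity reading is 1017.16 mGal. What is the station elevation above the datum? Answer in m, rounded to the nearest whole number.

h = 1017.16 / 0.3086 = 3296.05 m

3296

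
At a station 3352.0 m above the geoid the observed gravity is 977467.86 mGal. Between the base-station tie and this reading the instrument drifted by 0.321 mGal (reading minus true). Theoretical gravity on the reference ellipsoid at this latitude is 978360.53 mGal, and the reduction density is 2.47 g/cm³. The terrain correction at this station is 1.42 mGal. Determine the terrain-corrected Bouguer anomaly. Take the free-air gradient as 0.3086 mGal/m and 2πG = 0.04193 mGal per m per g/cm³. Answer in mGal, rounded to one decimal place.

Drift-corrected reading = 977467.86 − (0.321) = 977467.539 mGal
Free-air correction = 0.3086 × 3352.0 = 1034.43 mGal
Free-air anomaly = 977467.539 − 978360.53 + (1034.43) = 141.439 mGal
Bouguer slab correction = 0.04193 × 2.47 × 3352.0 = 347.16 mGal
Simple Bouguer anomaly = 141.439 − (347.16) = -205.721 mGal
Complete Bouguer anomaly = -205.721 + 1.42 = -204.301 mGal

-204.3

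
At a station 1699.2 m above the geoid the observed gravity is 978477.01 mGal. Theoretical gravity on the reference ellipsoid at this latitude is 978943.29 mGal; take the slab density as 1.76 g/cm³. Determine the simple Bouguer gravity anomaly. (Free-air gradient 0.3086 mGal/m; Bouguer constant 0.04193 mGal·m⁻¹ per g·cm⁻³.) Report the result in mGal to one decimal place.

-67.3

Free-air correction = 0.3086 × 1699.2 = 524.37 mGal
Free-air anomaly = 978477.01 − 978943.29 + (524.37) = 58.09 mGal
Bouguer slab correction = 0.04193 × 1.76 × 1699.2 = 125.40 mGal
Simple Bouguer anomaly = 58.09 − (125.40) = -67.31 mGal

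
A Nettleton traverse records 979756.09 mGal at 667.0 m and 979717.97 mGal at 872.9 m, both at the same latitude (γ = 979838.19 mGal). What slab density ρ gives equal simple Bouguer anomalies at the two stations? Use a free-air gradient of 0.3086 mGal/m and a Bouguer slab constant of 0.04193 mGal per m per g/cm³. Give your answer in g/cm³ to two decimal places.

2.94

Δg_obs = 979717.97 − 979756.09 = -38.12 mGal over Δh = 872.9 − 667.0 = 205.9 m
Equal Bouguer anomalies ⇒ Δg_obs + (0.3086 − 0.04193ρ)·Δh = 0
0.3086 − 0.04193ρ = −Δg_obs/Δh = 0.18514
ρ = (0.3086 − 0.18514) / 0.04193 = 2.94 g/cm³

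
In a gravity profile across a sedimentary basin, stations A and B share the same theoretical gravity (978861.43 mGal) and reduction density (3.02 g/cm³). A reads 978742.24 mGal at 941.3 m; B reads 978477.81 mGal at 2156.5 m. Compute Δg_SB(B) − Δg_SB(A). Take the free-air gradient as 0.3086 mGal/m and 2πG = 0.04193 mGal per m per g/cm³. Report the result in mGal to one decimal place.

-43.3

Δg_SB(A) = 978742.24 − 978861.43 + 0.3086×941.3 − 0.04193×3.02×941.3 = 52.10 mGal
Δg_SB(B) = 978477.81 − 978861.43 + 0.3086×2156.5 − 0.04193×3.02×2156.5 = 8.80 mGal
Difference = 8.80 − (52.10) = -43.30 mGal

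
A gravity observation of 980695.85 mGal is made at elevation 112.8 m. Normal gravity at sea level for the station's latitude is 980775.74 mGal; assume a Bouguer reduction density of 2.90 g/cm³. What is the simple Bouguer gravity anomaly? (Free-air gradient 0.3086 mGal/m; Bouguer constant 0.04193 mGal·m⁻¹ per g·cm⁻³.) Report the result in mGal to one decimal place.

-58.8

Free-air correction = 0.3086 × 112.8 = 34.81 mGal
Free-air anomaly = 980695.85 − 980775.74 + (34.81) = -45.08 mGal
Bouguer slab correction = 0.04193 × 2.90 × 112.8 = 13.72 mGal
Simple Bouguer anomaly = -45.08 − (13.72) = -58.80 mGal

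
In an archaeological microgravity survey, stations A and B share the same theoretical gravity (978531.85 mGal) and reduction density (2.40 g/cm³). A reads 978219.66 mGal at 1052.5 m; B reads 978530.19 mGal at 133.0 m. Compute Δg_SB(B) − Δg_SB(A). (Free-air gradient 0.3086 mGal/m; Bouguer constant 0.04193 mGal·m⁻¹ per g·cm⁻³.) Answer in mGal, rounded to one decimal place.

Δg_SB(A) = 978219.66 − 978531.85 + 0.3086×1052.5 − 0.04193×2.40×1052.5 = -93.30 mGal
Δg_SB(B) = 978530.19 − 978531.85 + 0.3086×133.0 − 0.04193×2.40×133.0 = 26.00 mGal
Difference = 26.00 − (-93.30) = 119.30 mGal

119.3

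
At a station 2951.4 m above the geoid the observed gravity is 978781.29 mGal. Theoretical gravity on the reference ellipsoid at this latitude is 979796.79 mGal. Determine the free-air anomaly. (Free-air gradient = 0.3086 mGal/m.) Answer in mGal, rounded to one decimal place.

Free-air correction = 0.3086 × 2951.4 = 910.80 mGal
Free-air anomaly = 978781.29 − 979796.79 + (910.80) = -104.70 mGal

-104.7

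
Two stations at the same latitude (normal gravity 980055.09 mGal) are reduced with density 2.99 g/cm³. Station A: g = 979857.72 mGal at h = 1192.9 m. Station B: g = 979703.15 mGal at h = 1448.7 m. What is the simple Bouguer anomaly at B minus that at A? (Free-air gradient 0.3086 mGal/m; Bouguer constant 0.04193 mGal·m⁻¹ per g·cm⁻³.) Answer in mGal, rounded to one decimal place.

-107.7

Δg_SB(A) = 979857.72 − 980055.09 + 0.3086×1192.9 − 0.04193×2.99×1192.9 = 21.20 mGal
Δg_SB(B) = 979703.15 − 980055.09 + 0.3086×1448.7 − 0.04193×2.99×1448.7 = -86.50 mGal
Difference = -86.50 − (21.20) = -107.70 mGal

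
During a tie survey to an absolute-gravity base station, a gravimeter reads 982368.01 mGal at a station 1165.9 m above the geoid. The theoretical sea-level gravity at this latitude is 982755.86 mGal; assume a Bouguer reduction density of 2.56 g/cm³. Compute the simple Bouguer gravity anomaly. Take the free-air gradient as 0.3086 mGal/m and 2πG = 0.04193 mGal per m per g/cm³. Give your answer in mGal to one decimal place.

-153.2

Free-air correction = 0.3086 × 1165.9 = 359.80 mGal
Free-air anomaly = 982368.01 − 982755.86 + (359.80) = -28.05 mGal
Bouguer slab correction = 0.04193 × 2.56 × 1165.9 = 125.15 mGal
Simple Bouguer anomaly = -28.05 − (125.15) = -153.20 mGal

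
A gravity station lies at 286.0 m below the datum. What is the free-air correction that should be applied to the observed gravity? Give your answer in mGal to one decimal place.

Free-air correction = 0.3086 × -286.0 = -88.3 mGal

-88.3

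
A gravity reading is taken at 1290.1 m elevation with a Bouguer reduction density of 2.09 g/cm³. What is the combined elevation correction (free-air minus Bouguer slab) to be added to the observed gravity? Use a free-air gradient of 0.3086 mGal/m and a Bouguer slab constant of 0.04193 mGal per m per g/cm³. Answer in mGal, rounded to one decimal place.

Combined gradient = 0.3086 − 0.04193 × 2.09 = 0.2209663 mGal/m
Combined elevation correction = 0.2209663 × 1290.1 = 285.1 mGal

285.1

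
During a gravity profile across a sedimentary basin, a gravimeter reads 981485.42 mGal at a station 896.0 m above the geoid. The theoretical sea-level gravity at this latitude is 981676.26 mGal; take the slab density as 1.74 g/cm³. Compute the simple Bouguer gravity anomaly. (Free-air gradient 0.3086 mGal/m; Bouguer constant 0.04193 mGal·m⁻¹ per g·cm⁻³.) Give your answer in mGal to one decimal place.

Free-air correction = 0.3086 × 896.0 = 276.51 mGal
Free-air anomaly = 981485.42 − 981676.26 + (276.51) = 85.67 mGal
Bouguer slab correction = 0.04193 × 1.74 × 896.0 = 65.37 mGal
Simple Bouguer anomaly = 85.67 − (65.37) = 20.30 mGal

20.3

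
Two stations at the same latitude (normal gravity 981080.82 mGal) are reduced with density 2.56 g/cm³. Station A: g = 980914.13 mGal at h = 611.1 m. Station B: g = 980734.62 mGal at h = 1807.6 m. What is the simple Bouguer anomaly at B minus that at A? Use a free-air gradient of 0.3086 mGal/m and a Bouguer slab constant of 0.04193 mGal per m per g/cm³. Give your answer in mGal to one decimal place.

61.3

Δg_SB(A) = 980914.13 − 981080.82 + 0.3086×611.1 − 0.04193×2.56×611.1 = -43.70 mGal
Δg_SB(B) = 980734.62 − 981080.82 + 0.3086×1807.6 − 0.04193×2.56×1807.6 = 17.60 mGal
Difference = 17.60 − (-43.70) = 61.30 mGal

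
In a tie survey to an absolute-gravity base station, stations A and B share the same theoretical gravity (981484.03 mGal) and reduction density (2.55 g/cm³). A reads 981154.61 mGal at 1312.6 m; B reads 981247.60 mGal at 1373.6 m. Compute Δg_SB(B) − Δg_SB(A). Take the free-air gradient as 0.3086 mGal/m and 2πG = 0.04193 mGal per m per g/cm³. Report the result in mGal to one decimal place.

Δg_SB(A) = 981154.61 − 981484.03 + 0.3086×1312.6 − 0.04193×2.55×1312.6 = -64.70 mGal
Δg_SB(B) = 981247.60 − 981484.03 + 0.3086×1373.6 − 0.04193×2.55×1373.6 = 40.60 mGal
Difference = 40.60 − (-64.70) = 105.30 mGal

105.3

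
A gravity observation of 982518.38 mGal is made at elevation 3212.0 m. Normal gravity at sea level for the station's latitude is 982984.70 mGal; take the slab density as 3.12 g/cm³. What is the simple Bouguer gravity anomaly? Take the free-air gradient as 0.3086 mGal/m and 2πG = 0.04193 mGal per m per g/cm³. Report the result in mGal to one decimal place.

104.7

Free-air correction = 0.3086 × 3212.0 = 991.22 mGal
Free-air anomaly = 982518.38 − 982984.70 + (991.22) = 524.90 mGal
Bouguer slab correction = 0.04193 × 3.12 × 3212.0 = 420.20 mGal
Simple Bouguer anomaly = 524.90 − (420.20) = 104.70 mGal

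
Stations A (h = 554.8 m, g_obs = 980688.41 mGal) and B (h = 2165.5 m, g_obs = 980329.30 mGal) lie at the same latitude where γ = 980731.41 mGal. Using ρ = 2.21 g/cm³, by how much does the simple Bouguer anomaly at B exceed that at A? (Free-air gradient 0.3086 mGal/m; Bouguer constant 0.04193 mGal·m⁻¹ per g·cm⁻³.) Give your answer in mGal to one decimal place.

-11.3

Δg_SB(A) = 980688.41 − 980731.41 + 0.3086×554.8 − 0.04193×2.21×554.8 = 76.80 mGal
Δg_SB(B) = 980329.30 − 980731.41 + 0.3086×2165.5 − 0.04193×2.21×2165.5 = 65.50 mGal
Difference = 65.50 − (76.80) = -11.30 mGal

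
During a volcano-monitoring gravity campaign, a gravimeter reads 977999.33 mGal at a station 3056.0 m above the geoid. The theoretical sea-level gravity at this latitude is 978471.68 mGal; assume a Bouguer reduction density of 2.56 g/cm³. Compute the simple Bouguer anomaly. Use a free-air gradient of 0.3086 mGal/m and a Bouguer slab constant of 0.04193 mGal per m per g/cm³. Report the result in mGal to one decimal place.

Free-air correction = 0.3086 × 3056.0 = 943.08 mGal
Free-air anomaly = 977999.33 − 978471.68 + (943.08) = 470.73 mGal
Bouguer slab correction = 0.04193 × 2.56 × 3056.0 = 328.03 mGal
Simple Bouguer anomaly = 470.73 − (328.03) = 142.70 mGal

142.7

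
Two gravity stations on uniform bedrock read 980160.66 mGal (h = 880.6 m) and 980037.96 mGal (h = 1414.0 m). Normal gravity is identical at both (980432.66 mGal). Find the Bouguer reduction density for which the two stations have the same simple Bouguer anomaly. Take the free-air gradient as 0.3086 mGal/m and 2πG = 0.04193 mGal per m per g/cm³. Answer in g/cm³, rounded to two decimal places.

1.87

Δg_obs = 980037.96 − 980160.66 = -122.70 mGal over Δh = 1414.0 − 880.6 = 533.4 m
Equal Bouguer anomalies ⇒ Δg_obs + (0.3086 − 0.04193ρ)·Δh = 0
0.3086 − 0.04193ρ = −Δg_obs/Δh = 0.23003
ρ = (0.3086 − 0.23003) / 0.04193 = 1.87 g/cm³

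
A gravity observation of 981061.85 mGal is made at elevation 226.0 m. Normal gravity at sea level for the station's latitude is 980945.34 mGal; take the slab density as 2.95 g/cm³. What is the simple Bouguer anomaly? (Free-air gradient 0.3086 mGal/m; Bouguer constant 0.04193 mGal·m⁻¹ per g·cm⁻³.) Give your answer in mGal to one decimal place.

Free-air correction = 0.3086 × 226.0 = 69.74 mGal
Free-air anomaly = 981061.85 − 980945.34 + (69.74) = 186.25 mGal
Bouguer slab correction = 0.04193 × 2.95 × 226.0 = 27.95 mGal
Simple Bouguer anomaly = 186.25 − (27.95) = 158.30 mGal

158.3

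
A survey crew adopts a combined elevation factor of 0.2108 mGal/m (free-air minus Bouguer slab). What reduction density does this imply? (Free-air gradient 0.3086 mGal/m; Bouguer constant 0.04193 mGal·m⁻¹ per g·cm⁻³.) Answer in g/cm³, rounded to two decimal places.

2.33

0.2108 = 0.3086 − 0.04193 × ρ
ρ = (0.3086 − 0.2108) / 0.04193 = 2.33 g/cm³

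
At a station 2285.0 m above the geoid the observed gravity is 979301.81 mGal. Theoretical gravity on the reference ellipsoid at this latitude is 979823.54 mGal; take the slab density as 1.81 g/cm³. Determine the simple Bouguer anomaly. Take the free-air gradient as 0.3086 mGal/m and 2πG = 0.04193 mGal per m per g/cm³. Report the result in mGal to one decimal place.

Free-air correction = 0.3086 × 2285.0 = 705.15 mGal
Free-air anomaly = 979301.81 − 979823.54 + (705.15) = 183.42 mGal
Bouguer slab correction = 0.04193 × 1.81 × 2285.0 = 173.42 mGal
Simple Bouguer anomaly = 183.42 − (173.42) = 10.00 mGal

10.0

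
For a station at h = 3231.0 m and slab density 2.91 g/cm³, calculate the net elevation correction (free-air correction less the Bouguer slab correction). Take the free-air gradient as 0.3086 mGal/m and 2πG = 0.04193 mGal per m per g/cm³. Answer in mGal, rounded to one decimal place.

Combined gradient = 0.3086 − 0.04193 × 2.91 = 0.1865837 mGal/m
Combined elevation correction = 0.1865837 × 3231.0 = 602.9 mGal

602.9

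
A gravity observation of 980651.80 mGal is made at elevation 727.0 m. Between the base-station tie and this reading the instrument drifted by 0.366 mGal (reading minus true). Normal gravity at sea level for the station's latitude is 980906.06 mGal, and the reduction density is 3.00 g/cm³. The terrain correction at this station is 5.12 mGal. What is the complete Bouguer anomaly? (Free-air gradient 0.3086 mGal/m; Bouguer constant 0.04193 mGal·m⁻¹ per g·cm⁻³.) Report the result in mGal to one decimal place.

-116.6

Drift-corrected reading = 980651.80 − (0.366) = 980651.434 mGal
Free-air correction = 0.3086 × 727.0 = 224.35 mGal
Free-air anomaly = 980651.434 − 980906.06 + (224.35) = -30.276 mGal
Bouguer slab correction = 0.04193 × 3.00 × 727.0 = 91.45 mGal
Simple Bouguer anomaly = -30.276 − (91.45) = -121.726 mGal
Complete Bouguer anomaly = -121.726 + 5.12 = -116.606 mGal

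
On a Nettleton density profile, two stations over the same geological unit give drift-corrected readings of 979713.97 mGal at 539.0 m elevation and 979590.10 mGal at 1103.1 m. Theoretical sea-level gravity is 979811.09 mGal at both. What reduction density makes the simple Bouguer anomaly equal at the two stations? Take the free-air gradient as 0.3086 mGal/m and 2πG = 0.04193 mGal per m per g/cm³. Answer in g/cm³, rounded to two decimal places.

Δg_obs = 979590.10 − 979713.97 = -123.87 mGal over Δh = 1103.1 − 539.0 = 564.1 m
Equal Bouguer anomalies ⇒ Δg_obs + (0.3086 − 0.04193ρ)·Δh = 0
0.3086 − 0.04193ρ = −Δg_obs/Δh = 0.21959
ρ = (0.3086 − 0.21959) / 0.04193 = 2.12 g/cm³

2.12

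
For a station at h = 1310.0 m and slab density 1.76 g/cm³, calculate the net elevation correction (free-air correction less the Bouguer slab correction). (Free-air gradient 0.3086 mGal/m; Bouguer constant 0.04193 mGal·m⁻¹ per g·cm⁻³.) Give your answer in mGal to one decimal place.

307.6

Combined gradient = 0.3086 − 0.04193 × 1.76 = 0.2348032 mGal/m
Combined elevation correction = 0.2348032 × 1310.0 = 307.6 mGal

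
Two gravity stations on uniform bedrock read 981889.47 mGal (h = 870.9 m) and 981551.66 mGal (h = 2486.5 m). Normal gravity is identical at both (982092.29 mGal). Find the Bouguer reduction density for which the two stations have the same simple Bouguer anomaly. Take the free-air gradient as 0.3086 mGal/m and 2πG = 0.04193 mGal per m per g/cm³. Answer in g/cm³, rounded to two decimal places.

Δg_obs = 981551.66 − 981889.47 = -337.81 mGal over Δh = 2486.5 − 870.9 = 1615.6 m
Equal Bouguer anomalies ⇒ Δg_obs + (0.3086 − 0.04193ρ)·Δh = 0
0.3086 − 0.04193ρ = −Δg_obs/Δh = 0.20909
ρ = (0.3086 − 0.20909) / 0.04193 = 2.37 g/cm³

2.37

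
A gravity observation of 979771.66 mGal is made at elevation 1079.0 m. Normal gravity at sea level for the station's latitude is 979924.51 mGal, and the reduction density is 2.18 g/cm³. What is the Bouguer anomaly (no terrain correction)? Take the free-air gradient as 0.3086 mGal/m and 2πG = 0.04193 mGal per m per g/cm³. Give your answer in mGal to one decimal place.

Free-air correction = 0.3086 × 1079.0 = 332.98 mGal
Free-air anomaly = 979771.66 − 979924.51 + (332.98) = 180.13 mGal
Bouguer slab correction = 0.04193 × 2.18 × 1079.0 = 98.63 mGal
Simple Bouguer anomaly = 180.13 − (98.63) = 81.50 mGal

81.5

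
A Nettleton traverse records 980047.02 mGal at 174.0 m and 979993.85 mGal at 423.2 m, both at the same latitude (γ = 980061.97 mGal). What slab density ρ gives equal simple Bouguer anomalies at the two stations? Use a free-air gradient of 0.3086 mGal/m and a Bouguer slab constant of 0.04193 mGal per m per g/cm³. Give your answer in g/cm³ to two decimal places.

2.27

Δg_obs = 979993.85 − 980047.02 = -53.17 mGal over Δh = 423.2 − 174.0 = 249.2 m
Equal Bouguer anomalies ⇒ Δg_obs + (0.3086 − 0.04193ρ)·Δh = 0
0.3086 − 0.04193ρ = −Δg_obs/Δh = 0.21336
ρ = (0.3086 − 0.21336) / 0.04193 = 2.27 g/cm³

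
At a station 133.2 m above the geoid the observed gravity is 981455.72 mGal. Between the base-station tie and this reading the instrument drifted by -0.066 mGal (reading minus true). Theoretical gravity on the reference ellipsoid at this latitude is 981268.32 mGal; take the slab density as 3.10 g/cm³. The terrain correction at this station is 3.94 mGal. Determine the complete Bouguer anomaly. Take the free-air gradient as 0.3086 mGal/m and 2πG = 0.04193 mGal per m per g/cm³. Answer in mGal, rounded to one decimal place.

215.2

Drift-corrected reading = 981455.72 − (-0.066) = 981455.786 mGal
Free-air correction = 0.3086 × 133.2 = 41.11 mGal
Free-air anomaly = 981455.786 − 981268.32 + (41.11) = 228.576 mGal
Bouguer slab correction = 0.04193 × 3.10 × 133.2 = 17.31 mGal
Simple Bouguer anomaly = 228.576 − (17.31) = 211.266 mGal
Complete Bouguer anomaly = 211.266 + 3.94 = 215.206 mGal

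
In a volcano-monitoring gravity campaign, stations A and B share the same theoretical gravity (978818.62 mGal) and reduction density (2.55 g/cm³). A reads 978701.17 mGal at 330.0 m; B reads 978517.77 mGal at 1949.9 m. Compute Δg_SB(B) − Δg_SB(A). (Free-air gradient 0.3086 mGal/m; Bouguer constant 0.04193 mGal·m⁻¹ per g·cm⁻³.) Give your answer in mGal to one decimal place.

143.3

Δg_SB(A) = 978701.17 − 978818.62 + 0.3086×330.0 − 0.04193×2.55×330.0 = -50.90 mGal
Δg_SB(B) = 978517.77 − 978818.62 + 0.3086×1949.9 − 0.04193×2.55×1949.9 = 92.40 mGal
Difference = 92.40 − (-50.90) = 143.30 mGal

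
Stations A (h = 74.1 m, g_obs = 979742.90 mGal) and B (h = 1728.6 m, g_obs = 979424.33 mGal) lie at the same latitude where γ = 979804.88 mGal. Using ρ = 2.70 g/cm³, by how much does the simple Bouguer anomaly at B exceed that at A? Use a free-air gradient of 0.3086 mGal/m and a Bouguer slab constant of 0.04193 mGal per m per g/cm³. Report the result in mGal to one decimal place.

4.7

Δg_SB(A) = 979742.90 − 979804.88 + 0.3086×74.1 − 0.04193×2.70×74.1 = -47.50 mGal
Δg_SB(B) = 979424.33 − 979804.88 + 0.3086×1728.6 − 0.04193×2.70×1728.6 = -42.80 mGal
Difference = -42.80 − (-47.50) = 4.70 mGal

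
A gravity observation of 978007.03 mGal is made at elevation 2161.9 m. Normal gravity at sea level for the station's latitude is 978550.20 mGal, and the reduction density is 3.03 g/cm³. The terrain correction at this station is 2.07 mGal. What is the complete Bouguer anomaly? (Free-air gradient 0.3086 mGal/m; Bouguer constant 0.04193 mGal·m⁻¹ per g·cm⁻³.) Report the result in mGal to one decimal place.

Free-air correction = 0.3086 × 2161.9 = 667.16 mGal
Free-air anomaly = 978007.03 − 978550.20 + (667.16) = 123.99 mGal
Bouguer slab correction = 0.04193 × 3.03 × 2161.9 = 274.66 mGal
Simple Bouguer anomaly = 123.99 − (274.66) = -150.67 mGal
Complete Bouguer anomaly = -150.67 + 2.07 = -148.60 mGal

-148.6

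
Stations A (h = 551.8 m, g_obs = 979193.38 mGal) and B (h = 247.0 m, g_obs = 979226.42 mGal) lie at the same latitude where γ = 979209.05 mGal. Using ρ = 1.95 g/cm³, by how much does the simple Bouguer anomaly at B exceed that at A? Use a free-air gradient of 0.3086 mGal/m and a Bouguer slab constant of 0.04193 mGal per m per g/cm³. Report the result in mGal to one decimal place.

Δg_SB(A) = 979193.38 − 979209.05 + 0.3086×551.8 − 0.04193×1.95×551.8 = 109.50 mGal
Δg_SB(B) = 979226.42 − 979209.05 + 0.3086×247.0 − 0.04193×1.95×247.0 = 73.40 mGal
Difference = 73.40 − (109.50) = -36.10 mGal

-36.1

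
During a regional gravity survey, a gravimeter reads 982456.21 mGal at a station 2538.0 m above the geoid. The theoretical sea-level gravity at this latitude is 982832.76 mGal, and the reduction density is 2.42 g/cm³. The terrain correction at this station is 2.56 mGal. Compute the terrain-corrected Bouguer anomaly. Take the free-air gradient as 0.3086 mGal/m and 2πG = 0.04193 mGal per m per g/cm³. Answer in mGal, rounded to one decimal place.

151.7

Free-air correction = 0.3086 × 2538.0 = 783.23 mGal
Free-air anomaly = 982456.21 − 982832.76 + (783.23) = 406.68 mGal
Bouguer slab correction = 0.04193 × 2.42 × 2538.0 = 257.53 mGal
Simple Bouguer anomaly = 406.68 − (257.53) = 149.15 mGal
Complete Bouguer anomaly = 149.15 + 2.56 = 151.71 mGal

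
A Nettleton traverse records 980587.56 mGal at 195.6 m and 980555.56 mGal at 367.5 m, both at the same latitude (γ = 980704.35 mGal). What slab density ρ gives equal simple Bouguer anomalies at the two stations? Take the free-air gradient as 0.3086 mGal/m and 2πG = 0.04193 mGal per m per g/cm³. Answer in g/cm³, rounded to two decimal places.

Δg_obs = 980555.56 − 980587.56 = -32.00 mGal over Δh = 367.5 − 195.6 = 171.9 m
Equal Bouguer anomalies ⇒ Δg_obs + (0.3086 − 0.04193ρ)·Δh = 0
0.3086 − 0.04193ρ = −Δg_obs/Δh = 0.18615
ρ = (0.3086 − 0.18615) / 0.04193 = 2.92 g/cm³

2.92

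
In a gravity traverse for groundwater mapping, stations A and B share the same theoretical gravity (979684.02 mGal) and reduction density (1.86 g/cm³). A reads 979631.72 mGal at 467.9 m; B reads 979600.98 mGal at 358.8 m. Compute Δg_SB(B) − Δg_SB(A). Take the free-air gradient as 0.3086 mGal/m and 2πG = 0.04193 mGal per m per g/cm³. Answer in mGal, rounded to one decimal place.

-55.9

Δg_SB(A) = 979631.72 − 979684.02 + 0.3086×467.9 − 0.04193×1.86×467.9 = 55.60 mGal
Δg_SB(B) = 979600.98 − 979684.02 + 0.3086×358.8 − 0.04193×1.86×358.8 = -0.30 mGal
Difference = -0.30 − (55.60) = -55.90 mGal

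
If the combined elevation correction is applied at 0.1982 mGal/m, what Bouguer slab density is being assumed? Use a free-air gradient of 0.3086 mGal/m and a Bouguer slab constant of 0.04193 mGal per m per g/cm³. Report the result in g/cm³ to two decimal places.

2.63

0.1982 = 0.3086 − 0.04193 × ρ
ρ = (0.3086 − 0.1982) / 0.04193 = 2.63 g/cm³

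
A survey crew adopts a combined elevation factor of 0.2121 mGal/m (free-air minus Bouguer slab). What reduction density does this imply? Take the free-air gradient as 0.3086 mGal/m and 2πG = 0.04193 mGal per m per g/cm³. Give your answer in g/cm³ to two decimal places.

0.2121 = 0.3086 − 0.04193 × ρ
ρ = (0.3086 − 0.2121) / 0.04193 = 2.30 g/cm³

2.30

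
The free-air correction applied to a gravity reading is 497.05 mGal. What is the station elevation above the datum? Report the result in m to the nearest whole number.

1611

h = 497.05 / 0.3086 = 1610.66 m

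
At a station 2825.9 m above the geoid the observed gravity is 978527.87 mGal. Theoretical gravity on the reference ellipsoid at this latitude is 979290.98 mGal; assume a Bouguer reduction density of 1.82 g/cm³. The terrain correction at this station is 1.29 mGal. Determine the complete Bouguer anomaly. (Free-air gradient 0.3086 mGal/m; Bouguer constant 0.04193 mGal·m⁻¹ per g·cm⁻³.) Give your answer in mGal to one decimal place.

Free-air correction = 0.3086 × 2825.9 = 872.07 mGal
Free-air anomaly = 978527.87 − 979290.98 + (872.07) = 108.96 mGal
Bouguer slab correction = 0.04193 × 1.82 × 2825.9 = 215.65 mGal
Simple Bouguer anomaly = 108.96 − (215.65) = -106.69 mGal
Complete Bouguer anomaly = -106.69 + 1.29 = -105.40 mGal

-105.4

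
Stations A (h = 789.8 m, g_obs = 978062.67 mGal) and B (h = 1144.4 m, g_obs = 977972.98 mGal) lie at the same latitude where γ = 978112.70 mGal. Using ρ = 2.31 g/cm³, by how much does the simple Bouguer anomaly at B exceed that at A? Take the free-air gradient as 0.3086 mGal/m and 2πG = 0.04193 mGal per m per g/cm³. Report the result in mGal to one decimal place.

-14.6

Δg_SB(A) = 978062.67 − 978112.70 + 0.3086×789.8 − 0.04193×2.31×789.8 = 117.20 mGal
Δg_SB(B) = 977972.98 − 978112.70 + 0.3086×1144.4 − 0.04193×2.31×1144.4 = 102.60 mGal
Difference = 102.60 − (117.20) = -14.60 mGal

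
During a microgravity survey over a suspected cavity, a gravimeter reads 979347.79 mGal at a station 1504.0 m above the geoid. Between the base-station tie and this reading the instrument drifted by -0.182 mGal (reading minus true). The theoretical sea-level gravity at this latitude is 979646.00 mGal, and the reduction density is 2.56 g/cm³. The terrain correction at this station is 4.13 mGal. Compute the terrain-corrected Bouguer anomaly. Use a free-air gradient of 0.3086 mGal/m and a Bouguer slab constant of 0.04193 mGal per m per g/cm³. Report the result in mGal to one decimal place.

8.8

Drift-corrected reading = 979347.79 − (-0.182) = 979347.972 mGal
Free-air correction = 0.3086 × 1504.0 = 464.13 mGal
Free-air anomaly = 979347.972 − 979646.00 + (464.13) = 166.102 mGal
Bouguer slab correction = 0.04193 × 2.56 × 1504.0 = 161.44 mGal
Simple Bouguer anomaly = 166.102 − (161.44) = 4.662 mGal
Complete Bouguer anomaly = 4.662 + 4.13 = 8.792 mGal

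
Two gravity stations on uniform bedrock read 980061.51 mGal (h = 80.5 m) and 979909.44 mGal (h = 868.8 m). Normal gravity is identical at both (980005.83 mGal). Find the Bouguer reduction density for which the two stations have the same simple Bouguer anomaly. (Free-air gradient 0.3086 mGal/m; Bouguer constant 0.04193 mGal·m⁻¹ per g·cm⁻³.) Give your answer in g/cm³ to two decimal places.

Δg_obs = 979909.44 − 980061.51 = -152.07 mGal over Δh = 868.8 − 80.5 = 788.3 m
Equal Bouguer anomalies ⇒ Δg_obs + (0.3086 − 0.04193ρ)·Δh = 0
0.3086 − 0.04193ρ = −Δg_obs/Δh = 0.19291
ρ = (0.3086 − 0.19291) / 0.04193 = 2.76 g/cm³

2.76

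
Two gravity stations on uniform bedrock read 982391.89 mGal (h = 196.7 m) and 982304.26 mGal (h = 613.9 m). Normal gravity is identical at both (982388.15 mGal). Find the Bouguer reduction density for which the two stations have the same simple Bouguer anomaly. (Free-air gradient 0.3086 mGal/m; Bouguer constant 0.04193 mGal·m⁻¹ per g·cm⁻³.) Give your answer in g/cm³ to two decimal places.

2.35

Δg_obs = 982304.26 − 982391.89 = -87.63 mGal over Δh = 613.9 − 196.7 = 417.2 m
Equal Bouguer anomalies ⇒ Δg_obs + (0.3086 − 0.04193ρ)·Δh = 0
0.3086 − 0.04193ρ = −Δg_obs/Δh = 0.21004
ρ = (0.3086 − 0.21004) / 0.04193 = 2.35 g/cm³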